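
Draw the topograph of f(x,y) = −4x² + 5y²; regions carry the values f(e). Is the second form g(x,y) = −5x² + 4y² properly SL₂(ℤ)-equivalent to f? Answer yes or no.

D₁ = 80, D₂ = 80
river cycle of f (length 2): (-4, 8, 1), (1, 8, -4)
river cycle of g (length 2): (4, 8, -1), (-1, 8, 4)
cycles differ ⇒ inequivalent

no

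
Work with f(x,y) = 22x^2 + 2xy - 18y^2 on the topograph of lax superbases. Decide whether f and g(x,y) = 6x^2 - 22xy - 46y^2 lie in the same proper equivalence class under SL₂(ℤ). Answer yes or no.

D₁ = 1588, D₂ = 1588
river cycle of f (length 10): (-18, 34, 6), (6, 38, -6), (-6, 34, 18), (18, 38, -2), (-2, 38, 18), (18, 34, -6), (-6, 38, 6), (6, 34, -18), (-18, 38, 2), (2, 38, -18)
river cycle of g (length 10): (6, 38, -6), (-6, 34, 18), (18, 38, -2), (-2, 38, 18), (18, 34, -6), (-6, 38, 6), (6, 34, -18), (-18, 38, 2), (2, 38, -18), (-18, 34, 6)
cycles coincide ⇒ equivalent

yes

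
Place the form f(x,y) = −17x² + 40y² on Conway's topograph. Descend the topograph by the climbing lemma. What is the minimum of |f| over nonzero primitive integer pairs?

descent: ρ → (40,0,-17)
descent: ρ → (-17,34,23)  [lands on river]
river: ρ → (23,12,-28)
river: ρ → (-28,44,7)
river: ρ → (7,40,-40)
river: ρ → (-40,40,7)
river: ρ → (7,44,-28)
river: ρ → (-28,12,23)
river: ρ → (23,34,-17)
closes: descent 2, river 8
min |a| on river = 7

7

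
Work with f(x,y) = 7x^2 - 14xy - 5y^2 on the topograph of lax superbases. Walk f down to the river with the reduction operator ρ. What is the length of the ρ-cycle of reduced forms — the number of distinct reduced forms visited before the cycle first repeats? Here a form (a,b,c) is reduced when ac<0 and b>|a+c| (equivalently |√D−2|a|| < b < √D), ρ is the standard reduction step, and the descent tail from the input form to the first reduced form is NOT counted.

D = 336, ⌊√D⌋ = 18
descent: ρ → (-5,14,7)  [lands on river]
river: ρ → (7,14,-5)
river: ρ → (-5,16,4)
river: ρ → (4,16,-5)
ρ-cycle length = 4 (tail of 1 descent step not counted)

4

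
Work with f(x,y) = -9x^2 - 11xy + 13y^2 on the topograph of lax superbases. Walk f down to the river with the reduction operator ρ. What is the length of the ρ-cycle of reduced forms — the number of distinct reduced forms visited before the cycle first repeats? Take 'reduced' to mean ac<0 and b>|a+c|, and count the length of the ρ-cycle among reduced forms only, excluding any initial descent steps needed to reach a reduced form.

D = 589, ⌊√D⌋ = 24
descent: ρ → (13,11,-9)  [lands on river]
river: ρ → (-9,7,15)
river: ρ → (15,23,-1)
river: ρ → (-1,23,15)
river: ρ → (15,7,-9)
river: ρ → (-9,11,13)
river: ρ → (13,15,-7)
river: ρ → (-7,13,15)
river: ρ → (15,17,-5)
river: ρ → (-5,23,3)
river: ρ → (3,19,-19)
river: ρ → (-19,19,3)
river: ρ → (3,23,-5)
river: ρ → (-5,17,15)
river: ρ → (15,13,-7)
river: ρ → (-7,15,13)
ρ-cycle length = 16 (tail of 1 descent step not counted)

16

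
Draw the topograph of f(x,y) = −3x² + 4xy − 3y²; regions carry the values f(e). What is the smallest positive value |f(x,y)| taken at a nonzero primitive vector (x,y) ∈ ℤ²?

translate: b→2 (≡-4 mod 6), so (3,-4,3)→(3,2,2)
flip: (3,2,2)→(2,-2,3)
translate: b→2 (≡-2 mod 4), so (2,-2,3)→(2,2,3)
reduced (well bottom): (2,2,3) with a≤c, −a<b≤a
well minimum |f| = |-2| = 2 (negative-definite)

2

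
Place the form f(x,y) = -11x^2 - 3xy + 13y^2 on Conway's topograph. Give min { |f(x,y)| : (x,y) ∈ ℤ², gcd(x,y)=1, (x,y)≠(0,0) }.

descent: ρ → (13,3,-11)  [lands on river]
river: ρ → (-11,19,5)
river: ρ → (5,21,-7)
river: ρ → (-7,21,5)
river: ρ → (5,19,-11)
river: ρ → (-11,3,13)
river: ρ → (13,23,-1)
river: ρ → (-1,23,13)
closes: descent 1, river 8
min |a| on river = 1

1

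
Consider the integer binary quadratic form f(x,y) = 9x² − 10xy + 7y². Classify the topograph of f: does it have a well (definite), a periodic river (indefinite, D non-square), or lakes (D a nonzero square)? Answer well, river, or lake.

D = b²−4ac = (-10)² − 4·9·7 = -152
D < 0 ⇒ definite ⇒ every region one sign ⇒ single well

well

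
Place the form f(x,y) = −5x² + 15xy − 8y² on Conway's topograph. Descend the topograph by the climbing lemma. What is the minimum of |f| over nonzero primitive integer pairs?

descent: ρ → (-8,1,2)
descent: ρ → (2,7,-2)  [lands on river]
river: ρ → (-2,5,5)
river: ρ → (5,5,-2)
river: ρ → (-2,7,2)
river: ρ → (2,5,-5)
river: ρ → (-5,5,2)
closes: descent 2, river 6
min |a| on river = 2

2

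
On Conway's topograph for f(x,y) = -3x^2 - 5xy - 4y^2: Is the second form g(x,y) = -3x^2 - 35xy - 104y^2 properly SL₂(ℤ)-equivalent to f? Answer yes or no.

D₁ = -23, D₂ = -23
f is negative-definite; reduce −f:
−f: translate: b→-1 (≡5 mod 6), so (3,5,4)→(3,-1,2)
−f: flip: (3,-1,2)→(2,1,3)
−f: reduced (well bottom): (2,1,3) with a≤c, −a<b≤a
flip sign back: reduced form of f is (-2,-1,-3)
g is negative-definite; reduce −g:
−g: translate: b→-1 (≡35 mod 6), so (3,35,104)→(3,-1,2)
−g: flip: (3,-1,2)→(2,1,3)
−g: reduced (well bottom): (2,1,3) with a≤c, −a<b≤a
flip sign back: reduced form of g is (-2,-1,-3)
reduced forms (-2, -1, -3) vs (-2, -1, -3) ⇒ equivalent

yes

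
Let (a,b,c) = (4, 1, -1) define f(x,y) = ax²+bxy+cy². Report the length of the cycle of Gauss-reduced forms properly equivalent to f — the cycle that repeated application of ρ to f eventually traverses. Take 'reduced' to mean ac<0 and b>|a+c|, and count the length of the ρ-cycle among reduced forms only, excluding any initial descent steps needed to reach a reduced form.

D = 17, ⌊√D⌋ = 4
descent: ρ → (-1,3,2)  [lands on river]
river: ρ → (2,1,-2)
river: ρ → (-2,3,1)
river: ρ → (1,3,-2)
river: ρ → (-2,1,2)
river: ρ → (2,3,-1)
ρ-cycle length = 6 (tail of 1 descent step not counted)

6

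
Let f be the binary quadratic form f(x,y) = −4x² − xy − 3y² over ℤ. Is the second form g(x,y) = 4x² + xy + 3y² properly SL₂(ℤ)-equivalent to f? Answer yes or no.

D₁ = -47, D₂ = -47
f is negative-definite; reduce −f:
−f: flip: (4,1,3)→(3,-1,4)
−f: reduced (well bottom): (3,-1,4) with a≤c, −a<b≤a
flip sign back: reduced form of f is (-3,1,-4)
g: flip: (4,1,3)→(3,-1,4)
g: reduced (well bottom): (3,-1,4) with a≤c, −a<b≤a
reduced forms (-3, 1, -4) vs (3, -1, 4) ⇒ inequivalent

no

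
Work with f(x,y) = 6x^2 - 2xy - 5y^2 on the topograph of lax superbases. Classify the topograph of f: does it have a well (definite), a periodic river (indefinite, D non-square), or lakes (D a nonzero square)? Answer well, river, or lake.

D = b²−4ac = (-2)² − 4·6·(-5) = 124
D > 0 non-square ⇒ indefinite ⇒ periodic river

river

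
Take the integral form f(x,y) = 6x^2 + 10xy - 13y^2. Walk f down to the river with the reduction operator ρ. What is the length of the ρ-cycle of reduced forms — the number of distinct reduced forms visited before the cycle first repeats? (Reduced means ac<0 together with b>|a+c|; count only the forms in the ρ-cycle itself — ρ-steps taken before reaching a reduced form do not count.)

D = 412, ⌊√D⌋ = 20
river: ρ → (-13,16,3)
river: ρ → (3,20,-1)
river: ρ → (-1,20,3)
river: ρ → (3,16,-13)
river: ρ → (-13,10,6)
river: ρ → (6,14,-9)
river: ρ → (-9,4,11)
river: ρ → (11,18,-2)
river: ρ → (-2,18,11)
river: ρ → (11,4,-9)
river: ρ → (-9,14,6)
river: ρ → (6,10,-13)
ρ-cycle length = 12 (tail of 0 descent steps not counted)

12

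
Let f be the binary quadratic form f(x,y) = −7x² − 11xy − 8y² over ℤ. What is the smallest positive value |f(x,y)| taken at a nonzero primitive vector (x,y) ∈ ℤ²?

translate: b→-3 (≡11 mod 14), so (7,11,8)→(7,-3,4)
flip: (7,-3,4)→(4,3,7)
reduced (well bottom): (4,3,7) with a≤c, −a<b≤a
well minimum |f| = |-4| = 4 (negative-definite)

4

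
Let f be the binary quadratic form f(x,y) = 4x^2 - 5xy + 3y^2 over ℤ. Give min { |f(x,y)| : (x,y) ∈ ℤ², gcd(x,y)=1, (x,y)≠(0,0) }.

translate: b→3 (≡-5 mod 8), so (4,-5,3)→(4,3,2)
flip: (4,3,2)→(2,-3,4)
translate: b→1 (≡-3 mod 4), so (2,-3,4)→(2,1,3)
reduced (well bottom): (2,1,3) with a≤c, −a<b≤a
well minimum = a = 2

2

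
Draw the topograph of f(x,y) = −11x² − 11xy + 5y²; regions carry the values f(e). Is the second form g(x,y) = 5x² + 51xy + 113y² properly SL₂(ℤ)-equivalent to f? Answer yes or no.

D₁ = 341, D₂ = 341
river cycle of f (length 6): (5, 11, -11), (-11, 11, 5), (5, 9, -13), (-13, 17, 1), (1, 17, -13), (-13, 9, 5)
river cycle of g (length 6): (5, 11, -11), (-11, 11, 5), (5, 9, -13), (-13, 17, 1), (1, 17, -13), (-13, 9, 5)
cycles coincide ⇒ equivalent

yes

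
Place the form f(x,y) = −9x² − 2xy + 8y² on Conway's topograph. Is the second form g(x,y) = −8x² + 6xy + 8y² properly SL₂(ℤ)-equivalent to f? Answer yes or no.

D₁ = 292, D₂ = 292
river cycle of f (length 14): (8, 2, -9), (-9, 16, 1), (1, 16, -9), (-9, 2, 8), (8, 14, -3), (-3, 16, 3), (3, 14, -8), (-8, 2, 9), (9, 16, -1), (-1, 16, 9), … (4 more)
river cycle of g (length 18): (8, 10, -6), (-6, 14, 4), (4, 10, -12), (-12, 14, 2), (2, 14, -12), (-12, 10, 4), (4, 14, -6), (-6, 10, 8), (8, 6, -8), (-8, 10, 6), … (8 more)
cycles differ ⇒ inequivalent

no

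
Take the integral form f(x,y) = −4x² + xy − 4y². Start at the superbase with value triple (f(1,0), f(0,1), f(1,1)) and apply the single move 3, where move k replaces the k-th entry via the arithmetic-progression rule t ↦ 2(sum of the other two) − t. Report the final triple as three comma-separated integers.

start (-4,-4,-7) = (f(1,0),f(0,1),f(1,1))
replace slot 3: 2·((-4)+(-4)) − (-7) = -9 → (-4,-4,-9)

-4,-4,-9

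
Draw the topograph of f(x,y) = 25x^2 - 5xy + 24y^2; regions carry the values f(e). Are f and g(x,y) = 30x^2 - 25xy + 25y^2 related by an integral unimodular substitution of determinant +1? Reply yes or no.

D₁ = -2375, D₂ = -2375
f: flip: (25,-5,24)→(24,5,25)
f: reduced (well bottom): (24,5,25) with a≤c, −a<b≤a
g: flip: (30,-25,25)→(25,25,30)
g: reduced (well bottom): (25,25,30) with a≤c, −a<b≤a
reduced forms (24, 5, 25) vs (25, 25, 30) ⇒ inequivalent

no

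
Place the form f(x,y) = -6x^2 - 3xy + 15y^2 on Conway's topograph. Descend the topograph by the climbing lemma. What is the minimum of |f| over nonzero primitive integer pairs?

descent: ρ → (15,3,-6)
descent: ρ → (-6,9,12)  [lands on river]
river: ρ → (12,15,-3)
river: ρ → (-3,15,12)
river: ρ → (12,9,-6)
river: ρ → (-6,15,6)
river: ρ → (6,9,-12)
river: ρ → (-12,15,3)
river: ρ → (3,15,-12)
river: ρ → (-12,9,6)
river: ρ → (6,15,-6)
closes: descent 2, river 10
min |a| on river = 3

3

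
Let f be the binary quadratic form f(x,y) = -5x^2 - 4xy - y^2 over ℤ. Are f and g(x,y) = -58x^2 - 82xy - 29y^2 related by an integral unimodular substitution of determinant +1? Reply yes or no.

D₁ = -4, D₂ = -4
f is negative-definite; reduce −f:
−f: flip: (5,4,1)→(1,-4,5)
−f: translate: b→0 (≡-4 mod 2), so (1,-4,5)→(1,0,1)
−f: reduced (well bottom): (1,0,1) with a≤c, −a<b≤a
flip sign back: reduced form of f is (-1,0,-1)
g is negative-definite; reduce −g:
−g: translate: b→-34 (≡82 mod 116), so (58,82,29)→(58,-34,5)
−g: flip: (58,-34,5)→(5,34,58)
−g: translate: b→4 (≡34 mod 10), so (5,34,58)→(5,4,1)
−g: flip: (5,4,1)→(1,-4,5)
−g: translate: b→0 (≡-4 mod 2), so (1,-4,5)→(1,0,1)
−g: reduced (well bottom): (1,0,1) with a≤c, −a<b≤a
flip sign back: reduced form of g is (-1,0,-1)
reduced forms (-1, 0, -1) vs (-1, 0, -1) ⇒ equivalent

yes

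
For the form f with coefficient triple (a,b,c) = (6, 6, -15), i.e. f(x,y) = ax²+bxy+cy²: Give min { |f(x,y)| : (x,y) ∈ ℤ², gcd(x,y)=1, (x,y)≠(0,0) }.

descent: ρ → (-15,-6,6)
descent: ρ → (6,18,-3)  [lands on river]
river: ρ → (-3,18,6)
closes: descent 2, river 2
min |a| on river = 3

3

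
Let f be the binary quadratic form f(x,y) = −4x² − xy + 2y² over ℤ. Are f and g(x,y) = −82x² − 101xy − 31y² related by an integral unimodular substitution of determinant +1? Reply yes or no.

D₁ = 33, D₂ = 33
river cycle of f (length 4): (2, 5, -1), (-1, 5, 2), (2, 3, -3), (-3, 3, 2)
river cycle of g (length 4): (2, 5, -1), (-1, 5, 2), (2, 3, -3), (-3, 3, 2)
cycles coincide ⇒ equivalent

yes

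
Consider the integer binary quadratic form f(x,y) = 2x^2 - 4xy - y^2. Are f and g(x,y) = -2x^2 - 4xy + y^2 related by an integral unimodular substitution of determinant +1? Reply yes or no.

D₁ = 24, D₂ = 24
river cycle of f (length 2): (-1, 4, 2), (2, 4, -1)
river cycle of g (length 2): (1, 4, -2), (-2, 4, 1)
cycles differ ⇒ inequivalent

no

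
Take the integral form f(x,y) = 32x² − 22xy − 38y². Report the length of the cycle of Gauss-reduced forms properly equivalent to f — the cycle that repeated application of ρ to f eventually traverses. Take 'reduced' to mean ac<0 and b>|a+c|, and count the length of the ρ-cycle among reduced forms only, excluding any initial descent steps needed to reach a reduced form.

D = 5348, ⌊√D⌋ = 73
descent: ρ → (-38,22,32)  [lands on river]
river: ρ → (32,42,-28)
river: ρ → (-28,70,4)
river: ρ → (4,66,-62)
river: ρ → (-62,58,8)
river: ρ → (8,70,-14)
river: ρ → (-14,70,8)
river: ρ → (8,58,-62)
river: ρ → (-62,66,4)
river: ρ → (4,70,-28)
river: ρ → (-28,42,32)
river: ρ → (32,22,-38)
river: ρ → (-38,54,16)
river: ρ → (16,42,-56)
river: ρ → (-56,70,2)
river: ρ → (2,70,-56)
river: ρ → (-56,42,16)
river: ρ → (16,54,-38)
ρ-cycle length = 18 (tail of 1 descent step not counted)

18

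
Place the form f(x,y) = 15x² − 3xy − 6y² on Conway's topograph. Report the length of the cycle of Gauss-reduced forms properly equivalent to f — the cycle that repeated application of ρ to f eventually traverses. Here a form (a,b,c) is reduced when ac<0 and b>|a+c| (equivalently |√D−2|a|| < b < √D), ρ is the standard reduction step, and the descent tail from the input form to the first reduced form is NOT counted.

D = 369, ⌊√D⌋ = 19
descent: ρ → (-6,15,6)  [lands on river]
river: ρ → (6,9,-12)
river: ρ → (-12,15,3)
river: ρ → (3,15,-12)
river: ρ → (-12,9,6)
river: ρ → (6,15,-6)
river: ρ → (-6,9,12)
river: ρ → (12,15,-3)
river: ρ → (-3,15,12)
river: ρ → (12,9,-6)
ρ-cycle length = 10 (tail of 1 descent step not counted)

10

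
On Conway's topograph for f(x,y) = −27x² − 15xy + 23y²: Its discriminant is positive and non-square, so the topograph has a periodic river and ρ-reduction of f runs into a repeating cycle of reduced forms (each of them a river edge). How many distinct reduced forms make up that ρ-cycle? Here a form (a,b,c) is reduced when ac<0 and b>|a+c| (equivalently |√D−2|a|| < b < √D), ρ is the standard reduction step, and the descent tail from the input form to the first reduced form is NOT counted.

D = 2709, ⌊√D⌋ = 52
descent: ρ → (23,15,-27)  [lands on river]
river: ρ → (-27,39,11)
river: ρ → (11,49,-7)
river: ρ → (-7,49,11)
river: ρ → (11,39,-27)
river: ρ → (-27,15,23)
river: ρ → (23,31,-19)
river: ρ → (-19,45,9)
river: ρ → (9,45,-19)
river: ρ → (-19,31,23)
ρ-cycle length = 10 (tail of 1 descent step not counted)

10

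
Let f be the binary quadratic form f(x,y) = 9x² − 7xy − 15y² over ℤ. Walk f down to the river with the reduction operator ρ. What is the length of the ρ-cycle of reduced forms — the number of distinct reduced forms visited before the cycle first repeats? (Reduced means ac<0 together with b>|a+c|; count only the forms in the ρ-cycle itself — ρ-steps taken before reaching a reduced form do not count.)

D = 589, ⌊√D⌋ = 24
descent: ρ → (-15,7,9)  [lands on river]
river: ρ → (9,11,-13)
river: ρ → (-13,15,7)
river: ρ → (7,13,-15)
river: ρ → (-15,17,5)
river: ρ → (5,23,-3)
river: ρ → (-3,19,19)
river: ρ → (19,19,-3)
river: ρ → (-3,23,5)
river: ρ → (5,17,-15)
river: ρ → (-15,13,7)
river: ρ → (7,15,-13)
river: ρ → (-13,11,9)
river: ρ → (9,7,-15)
river: ρ → (-15,23,1)
river: ρ → (1,23,-15)
ρ-cycle length = 16 (tail of 1 descent step not counted)

16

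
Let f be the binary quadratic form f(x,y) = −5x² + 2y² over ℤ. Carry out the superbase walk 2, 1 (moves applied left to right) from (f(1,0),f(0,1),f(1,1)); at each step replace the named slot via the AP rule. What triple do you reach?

start (-5,2,-3) = (f(1,0),f(0,1),f(1,1))
replace slot 2: 2·((-5)+(-3)) − 2 = -18 → (-5,-18,-3)
replace slot 1: 2·((-18)+(-3)) − (-5) = -37 → (-37,-18,-3)

-37,-18,-3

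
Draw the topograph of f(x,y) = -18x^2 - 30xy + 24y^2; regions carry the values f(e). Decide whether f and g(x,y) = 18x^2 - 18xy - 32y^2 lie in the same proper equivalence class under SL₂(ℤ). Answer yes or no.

D₁ = 2628, D₂ = 2628
river cycle of f (length 18): (24, 30, -18), (-18, 42, 12), (12, 30, -36), (-36, 42, 6), (6, 42, -36), (-36, 30, 12), (12, 42, -18), (-18, 30, 24), (24, 18, -24), (-24, 30, 18), … (8 more)
river cycle of g (length 10): (-32, 18, 18), (18, 18, -32), (-32, 46, 4), (4, 50, -8), (-8, 46, 16), (16, 50, -2), (-2, 50, 16), (16, 46, -8), (-8, 50, 4), (4, 46, -32)
cycles differ ⇒ inequivalent

no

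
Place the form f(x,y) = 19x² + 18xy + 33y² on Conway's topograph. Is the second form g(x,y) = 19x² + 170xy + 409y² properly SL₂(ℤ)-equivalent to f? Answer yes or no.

D₁ = -2184, D₂ = -2184
f: reduced (well bottom): (19,18,33) with a≤c, −a<b≤a
g: translate: b→18 (≡170 mod 38), so (19,170,409)→(19,18,33)
g: reduced (well bottom): (19,18,33) with a≤c, −a<b≤a
reduced forms (19, 18, 33) vs (19, 18, 33) ⇒ equivalent

yes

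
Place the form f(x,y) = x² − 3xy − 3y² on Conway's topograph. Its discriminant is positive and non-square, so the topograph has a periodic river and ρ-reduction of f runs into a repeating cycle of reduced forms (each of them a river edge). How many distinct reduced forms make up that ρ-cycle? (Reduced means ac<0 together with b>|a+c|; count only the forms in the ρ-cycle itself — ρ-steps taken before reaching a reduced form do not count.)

D = 21, ⌊√D⌋ = 4
descent: ρ → (-3,3,1)  [lands on river]
river: ρ → (1,3,-3)
ρ-cycle length = 2 (tail of 1 descent step not counted)

2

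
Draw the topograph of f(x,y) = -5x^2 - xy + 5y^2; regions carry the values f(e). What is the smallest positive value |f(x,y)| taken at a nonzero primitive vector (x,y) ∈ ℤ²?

descent: ρ → (5,1,-5)  [lands on river]
river: ρ → (-5,9,1)
river: ρ → (1,9,-5)
river: ρ → (-5,1,5)
river: ρ → (5,9,-1)
river: ρ → (-1,9,5)
closes: descent 1, river 6
min |a| on river = 1

1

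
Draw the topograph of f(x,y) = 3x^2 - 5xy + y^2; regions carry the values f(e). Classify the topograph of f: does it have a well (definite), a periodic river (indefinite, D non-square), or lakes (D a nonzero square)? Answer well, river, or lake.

D = b²−4ac = (-5)² − 4·3·1 = 13
D > 0 non-square ⇒ indefinite ⇒ periodic river

river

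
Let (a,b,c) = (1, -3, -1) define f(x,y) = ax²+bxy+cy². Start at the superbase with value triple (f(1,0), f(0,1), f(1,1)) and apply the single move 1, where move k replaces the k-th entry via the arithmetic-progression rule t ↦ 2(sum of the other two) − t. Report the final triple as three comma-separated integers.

start (1,-1,-3) = (f(1,0),f(0,1),f(1,1))
replace slot 1: 2·((-1)+(-3)) − 1 = -9 → (-9,-1,-3)

-9,-1,-3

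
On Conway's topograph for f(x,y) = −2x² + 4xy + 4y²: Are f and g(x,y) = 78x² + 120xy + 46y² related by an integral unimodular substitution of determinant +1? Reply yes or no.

D₁ = 48, D₂ = 48
river cycle of f (length 2): (4, 4, -2), (-2, 4, 4)
river cycle of g (length 2): (4, 4, -2), (-2, 4, 4)
cycles coincide ⇒ equivalent

yes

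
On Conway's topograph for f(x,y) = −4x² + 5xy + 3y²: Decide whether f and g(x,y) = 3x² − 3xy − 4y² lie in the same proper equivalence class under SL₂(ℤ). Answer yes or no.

D₁ = 73, D₂ = 57
discriminants differ ⇒ not SL₂(ℤ)-equivalent

no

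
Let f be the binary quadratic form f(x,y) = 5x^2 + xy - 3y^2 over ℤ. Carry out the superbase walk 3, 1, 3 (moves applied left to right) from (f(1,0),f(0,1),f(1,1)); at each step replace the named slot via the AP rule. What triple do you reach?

start (5,-3,3) = (f(1,0),f(0,1),f(1,1))
replace slot 3: 2·(5+(-3)) − 3 = 1 → (5,-3,1)
replace slot 1: 2·((-3)+1) − 5 = -9 → (-9,-3,1)
replace slot 3: 2·((-9)+(-3)) − 1 = -25 → (-9,-3,-25)

-9,-3,-25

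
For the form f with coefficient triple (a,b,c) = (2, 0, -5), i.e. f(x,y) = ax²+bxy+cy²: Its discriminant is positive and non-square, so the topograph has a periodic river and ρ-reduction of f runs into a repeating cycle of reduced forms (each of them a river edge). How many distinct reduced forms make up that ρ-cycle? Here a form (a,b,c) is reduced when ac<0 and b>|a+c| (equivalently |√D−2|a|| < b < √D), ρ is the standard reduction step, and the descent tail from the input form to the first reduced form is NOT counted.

D = 40, ⌊√D⌋ = 6
descent: ρ → (-5,0,2)
descent: ρ → (2,4,-3)  [lands on river]
river: ρ → (-3,2,3)
river: ρ → (3,4,-2)
river: ρ → (-2,4,3)
river: ρ → (3,2,-3)
river: ρ → (-3,4,2)
ρ-cycle length = 6 (tail of 2 descent steps not counted)

6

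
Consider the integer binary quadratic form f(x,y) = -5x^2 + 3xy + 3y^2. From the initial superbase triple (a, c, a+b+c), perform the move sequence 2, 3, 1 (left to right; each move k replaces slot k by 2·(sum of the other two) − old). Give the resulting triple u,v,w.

start (-5,3,1) = (f(1,0),f(0,1),f(1,1))
replace slot 2: 2·((-5)+1) − 3 = -11 → (-5,-11,1)
replace slot 3: 2·((-5)+(-11)) − 1 = -33 → (-5,-11,-33)
replace slot 1: 2·((-11)+(-33)) − (-5) = -83 → (-83,-11,-33)

-83,-11,-33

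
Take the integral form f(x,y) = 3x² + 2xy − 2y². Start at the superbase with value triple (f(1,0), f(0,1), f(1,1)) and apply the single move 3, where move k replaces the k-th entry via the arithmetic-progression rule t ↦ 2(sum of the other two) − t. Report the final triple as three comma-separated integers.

start (3,-2,3) = (f(1,0),f(0,1),f(1,1))
replace slot 3: 2·(3+(-2)) − 3 = -1 → (3,-2,-1)

3,-2,-1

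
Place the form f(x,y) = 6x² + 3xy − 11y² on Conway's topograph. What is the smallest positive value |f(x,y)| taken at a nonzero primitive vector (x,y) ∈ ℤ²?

descent: ρ → (-11,-3,6)
descent: ρ → (6,15,-2)  [lands on river]
river: ρ → (-2,13,13)
river: ρ → (13,13,-2)
river: ρ → (-2,15,6)
river: ρ → (6,9,-8)
river: ρ → (-8,7,7)
river: ρ → (7,7,-8)
river: ρ → (-8,9,6)
closes: descent 2, river 8
min |a| on river = 2

2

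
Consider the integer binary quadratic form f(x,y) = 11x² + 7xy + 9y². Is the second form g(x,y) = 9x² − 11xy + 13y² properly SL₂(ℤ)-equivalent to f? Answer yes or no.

D₁ = -347, D₂ = -347
f: flip: (11,7,9)→(9,-7,11)
f: reduced (well bottom): (9,-7,11) with a≤c, −a<b≤a
g: translate: b→7 (≡-11 mod 18), so (9,-11,13)→(9,7,11)
g: reduced (well bottom): (9,7,11) with a≤c, −a<b≤a
reduced forms (9, -7, 11) vs (9, 7, 11) ⇒ inequivalent

no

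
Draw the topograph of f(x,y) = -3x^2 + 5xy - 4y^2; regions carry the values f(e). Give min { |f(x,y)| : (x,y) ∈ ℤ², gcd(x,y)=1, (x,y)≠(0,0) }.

translate: b→1 (≡-5 mod 6), so (3,-5,4)→(3,1,2)
flip: (3,1,2)→(2,-1,3)
reduced (well bottom): (2,-1,3) with a≤c, −a<b≤a
well minimum |f| = |-2| = 2 (negative-definite)

2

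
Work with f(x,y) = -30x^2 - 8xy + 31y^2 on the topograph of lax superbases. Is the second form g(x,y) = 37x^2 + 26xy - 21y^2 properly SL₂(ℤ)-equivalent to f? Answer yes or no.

D₁ = 3784, D₂ = 3784
river cycle of f (length 30): (31, 8, -30), (-30, 52, 9), (9, 56, -18), (-18, 52, 15), (15, 38, -39), (-39, 40, 14), (14, 44, -33), (-33, 22, 25), (25, 28, -30), (-30, 32, 23), … (20 more)
river cycle of g (length 30): (-21, 58, 5), (5, 52, -54), (-54, 56, 3), (3, 58, -35), (-35, 12, 26), (26, 40, -21), (-21, 44, 22), (22, 44, -21), (-21, 40, 26), (26, 12, -35), … (20 more)
cycles differ ⇒ inequivalent

no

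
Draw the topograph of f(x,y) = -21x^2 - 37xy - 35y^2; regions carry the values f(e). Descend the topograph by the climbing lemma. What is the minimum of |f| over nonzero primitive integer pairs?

translate: b→-5 (≡37 mod 42), so (21,37,35)→(21,-5,19)
flip: (21,-5,19)→(19,5,21)
reduced (well bottom): (19,5,21) with a≤c, −a<b≤a
well minimum |f| = |-19| = 19 (negative-definite)

19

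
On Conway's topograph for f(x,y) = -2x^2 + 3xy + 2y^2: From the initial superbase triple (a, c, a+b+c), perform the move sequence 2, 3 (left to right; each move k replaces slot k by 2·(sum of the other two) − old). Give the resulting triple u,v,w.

start (-2,2,3) = (f(1,0),f(0,1),f(1,1))
replace slot 2: 2·((-2)+3) − 2 = 0 → (-2,0,3)
replace slot 3: 2·((-2)+0) − 3 = -7 → (-2,0,-7)

-2,0,-7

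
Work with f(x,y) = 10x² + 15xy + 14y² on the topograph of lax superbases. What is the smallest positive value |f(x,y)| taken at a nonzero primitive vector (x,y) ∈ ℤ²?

translate: b→-5 (≡15 mod 20), so (10,15,14)→(10,-5,9)
flip: (10,-5,9)→(9,5,10)
reduced (well bottom): (9,5,10) with a≤c, −a<b≤a
well minimum = a = 9

9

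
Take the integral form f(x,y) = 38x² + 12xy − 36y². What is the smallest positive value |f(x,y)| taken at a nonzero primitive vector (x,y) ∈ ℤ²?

river: ρ → (-36,60,14)
river: ρ → (14,52,-52)
river: ρ → (-52,52,14)
river: ρ → (14,60,-36)
river: ρ → (-36,12,38)
river: ρ → (38,64,-10)
river: ρ → (-10,56,62)
river: ρ → (62,68,-4)
river: ρ → (-4,68,62)
river: ρ → (62,56,-10)
river: ρ → (-10,64,38)
river: ρ → (38,12,-36)
closes: descent 0, river 12
min |a| on river = 4

4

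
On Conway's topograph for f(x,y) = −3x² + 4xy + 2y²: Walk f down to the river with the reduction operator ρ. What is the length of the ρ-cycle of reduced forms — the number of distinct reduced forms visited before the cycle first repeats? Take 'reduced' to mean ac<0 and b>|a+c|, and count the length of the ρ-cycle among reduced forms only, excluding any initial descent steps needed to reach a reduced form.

D = 40, ⌊√D⌋ = 6
river: ρ → (2,4,-3)
river: ρ → (-3,2,3)
river: ρ → (3,4,-2)
river: ρ → (-2,4,3)
river: ρ → (3,2,-3)
river: ρ → (-3,4,2)
ρ-cycle length = 6 (tail of 0 descent steps not counted)

6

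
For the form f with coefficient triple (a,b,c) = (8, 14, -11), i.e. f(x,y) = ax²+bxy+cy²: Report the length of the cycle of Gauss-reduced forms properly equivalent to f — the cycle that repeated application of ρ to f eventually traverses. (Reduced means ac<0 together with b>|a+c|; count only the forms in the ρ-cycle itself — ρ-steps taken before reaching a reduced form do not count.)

D = 548, ⌊√D⌋ = 23
river: ρ → (-11,8,11)
river: ρ → (11,14,-8)
river: ρ → (-8,18,7)
river: ρ → (7,10,-16)
river: ρ → (-16,22,1)
river: ρ → (1,22,-16)
river: ρ → (-16,10,7)
river: ρ → (7,18,-8)
river: ρ → (-8,14,11)
river: ρ → (11,8,-11)
river: ρ → (-11,14,8)
river: ρ → (8,18,-7)
river: ρ → (-7,10,16)
river: ρ → (16,22,-1)
river: ρ → (-1,22,16)
river: ρ → (16,10,-7)
river: ρ → (-7,18,8)
river: ρ → (8,14,-11)
ρ-cycle length = 18 (tail of 0 descent steps not counted)

18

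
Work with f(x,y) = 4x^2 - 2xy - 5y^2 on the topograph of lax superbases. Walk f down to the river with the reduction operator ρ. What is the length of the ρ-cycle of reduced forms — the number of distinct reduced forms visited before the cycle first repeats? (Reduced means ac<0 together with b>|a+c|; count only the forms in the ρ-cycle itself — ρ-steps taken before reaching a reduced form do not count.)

D = 84, ⌊√D⌋ = 9
descent: ρ → (-5,2,4)  [lands on river]
river: ρ → (4,6,-3)
river: ρ → (-3,6,4)
river: ρ → (4,2,-5)
river: ρ → (-5,8,1)
river: ρ → (1,8,-5)
ρ-cycle length = 6 (tail of 1 descent step not counted)

6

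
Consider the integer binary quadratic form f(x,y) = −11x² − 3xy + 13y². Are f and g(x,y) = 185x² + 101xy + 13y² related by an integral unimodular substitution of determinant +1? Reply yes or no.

D₁ = 581, D₂ = 581
river cycle of f (length 8): (13, 3, -11), (-11, 19, 5), (5, 21, -7), (-7, 21, 5), (5, 19, -11), (-11, 3, 13), (13, 23, -1), (-1, 23, 13)
river cycle of g (length 8): (13, 3, -11), (-11, 19, 5), (5, 21, -7), (-7, 21, 5), (5, 19, -11), (-11, 3, 13), (13, 23, -1), (-1, 23, 13)
cycles coincide ⇒ equivalent

yes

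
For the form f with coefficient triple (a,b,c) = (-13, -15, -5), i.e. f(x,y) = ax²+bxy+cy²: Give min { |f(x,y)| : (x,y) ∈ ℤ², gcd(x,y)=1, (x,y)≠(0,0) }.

translate: b→-11 (≡15 mod 26), so (13,15,5)→(13,-11,3)
flip: (13,-11,3)→(3,11,13)
translate: b→-1 (≡11 mod 6), so (3,11,13)→(3,-1,3)
flip: (3,-1,3)→(3,1,3)
reduced (well bottom): (3,1,3) with a≤c, −a<b≤a
well minimum |f| = |-3| = 3 (negative-definite)

3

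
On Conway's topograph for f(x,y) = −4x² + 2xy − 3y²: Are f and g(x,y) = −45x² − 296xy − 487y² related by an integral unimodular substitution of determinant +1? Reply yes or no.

D₁ = -44, D₂ = -44
f is negative-definite; reduce −f:
−f: flip: (4,-2,3)→(3,2,4)
−f: reduced (well bottom): (3,2,4) with a≤c, −a<b≤a
flip sign back: reduced form of f is (-3,-2,-4)
g is negative-definite; reduce −g:
−g: translate: b→26 (≡296 mod 90), so (45,296,487)→(45,26,4)
−g: flip: (45,26,4)→(4,-26,45)
−g: translate: b→-2 (≡-26 mod 8), so (4,-26,45)→(4,-2,3)
−g: flip: (4,-2,3)→(3,2,4)
−g: reduced (well bottom): (3,2,4) with a≤c, −a<b≤a
flip sign back: reduced form of g is (-3,-2,-4)
reduced forms (-3, -2, -4) vs (-3, -2, -4) ⇒ equivalent

yes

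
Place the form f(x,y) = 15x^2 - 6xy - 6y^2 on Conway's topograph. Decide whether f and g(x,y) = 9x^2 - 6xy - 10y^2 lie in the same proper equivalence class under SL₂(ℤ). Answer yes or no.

D₁ = 396, D₂ = 396
river cycle of f (length 2): (-6, 18, 3), (3, 18, -6)
river cycle of g (length 4): (-10, 6, 9), (9, 12, -7), (-7, 16, 5), (5, 14, -10)
cycles differ ⇒ inequivalent

no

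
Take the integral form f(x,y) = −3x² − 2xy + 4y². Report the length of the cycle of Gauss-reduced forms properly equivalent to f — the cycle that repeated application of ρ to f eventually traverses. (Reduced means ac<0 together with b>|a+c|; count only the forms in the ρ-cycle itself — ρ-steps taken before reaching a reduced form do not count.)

D = 52, ⌊√D⌋ = 7
descent: ρ → (4,2,-3)  [lands on river]
river: ρ → (-3,4,3)
river: ρ → (3,2,-4)
river: ρ → (-4,6,1)
river: ρ → (1,6,-4)
river: ρ → (-4,2,3)
river: ρ → (3,4,-3)
river: ρ → (-3,2,4)
river: ρ → (4,6,-1)
river: ρ → (-1,6,4)
ρ-cycle length = 10 (tail of 1 descent step not counted)

10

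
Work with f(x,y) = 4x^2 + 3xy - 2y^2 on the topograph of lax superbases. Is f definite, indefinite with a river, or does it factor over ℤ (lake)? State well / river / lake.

D = b²−4ac = 3² − 4·4·(-2) = 41
D > 0 non-square ⇒ indefinite ⇒ periodic river

river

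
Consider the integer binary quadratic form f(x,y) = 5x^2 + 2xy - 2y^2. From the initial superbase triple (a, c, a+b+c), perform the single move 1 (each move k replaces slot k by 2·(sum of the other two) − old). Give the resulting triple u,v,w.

start (5,-2,5) = (f(1,0),f(0,1),f(1,1))
replace slot 1: 2·((-2)+5) − 5 = 1 → (1,-2,5)

1,-2,5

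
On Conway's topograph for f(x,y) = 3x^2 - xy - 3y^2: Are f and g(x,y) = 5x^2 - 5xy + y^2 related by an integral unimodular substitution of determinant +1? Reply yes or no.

D₁ = 37, D₂ = 5
discriminants differ ⇒ not SL₂(ℤ)-equivalent

no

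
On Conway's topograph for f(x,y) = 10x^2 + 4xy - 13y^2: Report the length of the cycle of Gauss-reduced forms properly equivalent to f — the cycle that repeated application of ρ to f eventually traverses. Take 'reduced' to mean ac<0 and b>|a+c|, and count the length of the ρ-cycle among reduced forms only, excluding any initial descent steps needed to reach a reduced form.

D = 536, ⌊√D⌋ = 23
river: ρ → (-13,22,1)
river: ρ → (1,22,-13)
river: ρ → (-13,4,10)
river: ρ → (10,16,-7)
river: ρ → (-7,12,14)
river: ρ → (14,16,-5)
river: ρ → (-5,14,17)
river: ρ → (17,20,-2)
river: ρ → (-2,20,17)
river: ρ → (17,14,-5)
river: ρ → (-5,16,14)
river: ρ → (14,12,-7)
river: ρ → (-7,16,10)
river: ρ → (10,4,-13)
ρ-cycle length = 14 (tail of 0 descent steps not counted)

14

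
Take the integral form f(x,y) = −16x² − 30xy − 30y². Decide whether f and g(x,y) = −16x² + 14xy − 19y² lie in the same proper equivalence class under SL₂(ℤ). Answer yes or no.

D₁ = -1020, D₂ = -1020
f is negative-definite; reduce −f:
−f: translate: b→-2 (≡30 mod 32), so (16,30,30)→(16,-2,16)
−f: flip: (16,-2,16)→(16,2,16)
−f: reduced (well bottom): (16,2,16) with a≤c, −a<b≤a
flip sign back: reduced form of f is (-16,-2,-16)
g is negative-definite; reduce −g:
−g: reduced (well bottom): (16,-14,19) with a≤c, −a<b≤a
flip sign back: reduced form of g is (-16,14,-19)
reduced forms (-16, -2, -16) vs (-16, 14, -19) ⇒ inequivalent

no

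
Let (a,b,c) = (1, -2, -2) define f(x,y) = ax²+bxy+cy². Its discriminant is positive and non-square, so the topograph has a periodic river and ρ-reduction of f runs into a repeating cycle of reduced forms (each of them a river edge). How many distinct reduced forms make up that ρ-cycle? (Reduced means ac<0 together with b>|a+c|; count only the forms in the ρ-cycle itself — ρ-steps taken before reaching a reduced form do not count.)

D = 12, ⌊√D⌋ = 3
descent: ρ → (-2,2,1)  [lands on river]
river: ρ → (1,2,-2)
ρ-cycle length = 2 (tail of 1 descent step not counted)

2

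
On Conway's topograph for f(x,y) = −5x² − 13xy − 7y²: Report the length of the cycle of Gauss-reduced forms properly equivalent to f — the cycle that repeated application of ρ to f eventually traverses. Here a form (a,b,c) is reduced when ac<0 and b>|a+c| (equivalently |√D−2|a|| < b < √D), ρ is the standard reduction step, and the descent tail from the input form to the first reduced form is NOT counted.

D = 29, ⌊√D⌋ = 5
descent: ρ → (-7,-1,1)
descent: ρ → (1,5,-1)  [lands on river]
river: ρ → (-1,5,1)
ρ-cycle length = 2 (tail of 2 descent steps not counted)

2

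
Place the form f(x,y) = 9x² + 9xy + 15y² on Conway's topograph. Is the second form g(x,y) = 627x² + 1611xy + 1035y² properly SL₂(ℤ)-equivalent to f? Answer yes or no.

D₁ = -459, D₂ = -459
f: reduced (well bottom): (9,9,15) with a≤c, −a<b≤a
g: translate: b→357 (≡1611 mod 1254), so (627,1611,1035)→(627,357,51)
g: flip: (627,357,51)→(51,-357,627)
g: translate: b→51 (≡-357 mod 102), so (51,-357,627)→(51,51,15)
g: flip: (51,51,15)→(15,-51,51)
g: translate: b→9 (≡-51 mod 30), so (15,-51,51)→(15,9,9)
g: flip: (15,9,9)→(9,-9,15)
g: translate: b→9 (≡-9 mod 18), so (9,-9,15)→(9,9,15)
g: reduced (well bottom): (9,9,15) with a≤c, −a<b≤a
reduced forms (9, 9, 15) vs (9, 9, 15) ⇒ equivalent

yes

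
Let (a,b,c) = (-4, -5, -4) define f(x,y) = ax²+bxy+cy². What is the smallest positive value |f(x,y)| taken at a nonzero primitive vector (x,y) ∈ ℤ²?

translate: b→-3 (≡5 mod 8), so (4,5,4)→(4,-3,3)
flip: (4,-3,3)→(3,3,4)
reduced (well bottom): (3,3,4) with a≤c, −a<b≤a
well minimum |f| = |-3| = 3 (negative-definite)

3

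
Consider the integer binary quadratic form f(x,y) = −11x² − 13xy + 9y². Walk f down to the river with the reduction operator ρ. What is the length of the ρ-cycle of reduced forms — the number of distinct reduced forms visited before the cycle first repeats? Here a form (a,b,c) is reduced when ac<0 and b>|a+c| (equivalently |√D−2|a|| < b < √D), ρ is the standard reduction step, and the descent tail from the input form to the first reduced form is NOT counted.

D = 565, ⌊√D⌋ = 23
descent: ρ → (9,13,-11)  [lands on river]
river: ρ → (-11,9,11)
river: ρ → (11,13,-9)
river: ρ → (-9,23,1)
river: ρ → (1,23,-9)
river: ρ → (-9,13,11)
river: ρ → (11,9,-11)
river: ρ → (-11,13,9)
river: ρ → (9,23,-1)
river: ρ → (-1,23,9)
ρ-cycle length = 10 (tail of 1 descent step not counted)

10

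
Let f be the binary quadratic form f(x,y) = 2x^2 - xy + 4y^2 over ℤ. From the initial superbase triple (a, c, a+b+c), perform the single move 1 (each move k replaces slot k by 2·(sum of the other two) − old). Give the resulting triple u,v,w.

start (2,4,5) = (f(1,0),f(0,1),f(1,1))
replace slot 1: 2·(4+5) − 2 = 16 → (16,4,5)

16,4,5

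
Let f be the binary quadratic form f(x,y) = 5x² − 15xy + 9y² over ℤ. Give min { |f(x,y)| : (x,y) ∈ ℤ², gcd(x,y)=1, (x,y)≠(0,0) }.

descent: ρ → (9,-3,-1)
descent: ρ → (-1,5,5)  [lands on river]
river: ρ → (5,5,-1)
closes: descent 2, river 2
min |a| on river = 1

1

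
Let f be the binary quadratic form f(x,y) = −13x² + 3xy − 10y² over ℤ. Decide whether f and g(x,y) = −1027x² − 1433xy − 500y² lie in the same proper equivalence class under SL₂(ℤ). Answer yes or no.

D₁ = -511, D₂ = -511
f is negative-definite; reduce −f:
−f: flip: (13,-3,10)→(10,3,13)
−f: reduced (well bottom): (10,3,13) with a≤c, −a<b≤a
flip sign back: reduced form of f is (-10,-3,-13)
g is negative-definite; reduce −g:
−g: translate: b→-621 (≡1433 mod 2054), so (1027,1433,500)→(1027,-621,94)
−g: flip: (1027,-621,94)→(94,621,1027)
−g: translate: b→57 (≡621 mod 188), so (94,621,1027)→(94,57,10)
−g: flip: (94,57,10)→(10,-57,94)
−g: translate: b→3 (≡-57 mod 20), so (10,-57,94)→(10,3,13)
−g: reduced (well bottom): (10,3,13) with a≤c, −a<b≤a
flip sign back: reduced form of g is (-10,-3,-13)
reduced forms (-10, -3, -13) vs (-10, -3, -13) ⇒ equivalent

yes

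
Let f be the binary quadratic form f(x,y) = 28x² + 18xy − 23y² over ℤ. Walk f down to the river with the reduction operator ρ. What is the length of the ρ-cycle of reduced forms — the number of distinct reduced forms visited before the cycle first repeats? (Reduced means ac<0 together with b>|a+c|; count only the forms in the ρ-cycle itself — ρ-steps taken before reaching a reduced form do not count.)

D = 2900, ⌊√D⌋ = 53
river: ρ → (-23,28,23)
river: ρ → (23,18,-28)
river: ρ → (-28,38,13)
river: ρ → (13,40,-25)
river: ρ → (-25,10,28)
river: ρ → (28,46,-7)
river: ρ → (-7,52,7)
river: ρ → (7,46,-28)
river: ρ → (-28,10,25)
river: ρ → (25,40,-13)
river: ρ → (-13,38,28)
river: ρ → (28,18,-23)
ρ-cycle length = 12 (tail of 0 descent steps not counted)

12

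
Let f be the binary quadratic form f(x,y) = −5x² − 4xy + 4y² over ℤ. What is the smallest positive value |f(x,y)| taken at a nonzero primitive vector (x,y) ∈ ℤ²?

descent: ρ → (4,4,-5)  [lands on river]
river: ρ → (-5,6,3)
river: ρ → (3,6,-5)
river: ρ → (-5,4,4)
closes: descent 1, river 4
min |a| on river = 3

3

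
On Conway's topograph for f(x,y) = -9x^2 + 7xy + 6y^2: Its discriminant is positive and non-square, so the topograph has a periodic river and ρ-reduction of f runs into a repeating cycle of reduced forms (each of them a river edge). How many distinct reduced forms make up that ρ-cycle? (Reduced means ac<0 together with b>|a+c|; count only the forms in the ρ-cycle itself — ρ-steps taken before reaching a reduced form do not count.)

D = 265, ⌊√D⌋ = 16
river: ρ → (6,5,-10)
river: ρ → (-10,15,1)
river: ρ → (1,15,-10)
river: ρ → (-10,5,6)
river: ρ → (6,7,-9)
river: ρ → (-9,11,4)
river: ρ → (4,13,-6)
river: ρ → (-6,11,6)
river: ρ → (6,13,-4)
river: ρ → (-4,11,9)
river: ρ → (9,7,-6)
river: ρ → (-6,5,10)
river: ρ → (10,15,-1)
river: ρ → (-1,15,10)
river: ρ → (10,5,-6)
river: ρ → (-6,7,9)
river: ρ → (9,11,-4)
river: ρ → (-4,13,6)
river: ρ → (6,11,-6)
river: ρ → (-6,13,4)
river: ρ → (4,11,-9)
river: ρ → (-9,7,6)
ρ-cycle length = 22 (tail of 0 descent steps not counted)

22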